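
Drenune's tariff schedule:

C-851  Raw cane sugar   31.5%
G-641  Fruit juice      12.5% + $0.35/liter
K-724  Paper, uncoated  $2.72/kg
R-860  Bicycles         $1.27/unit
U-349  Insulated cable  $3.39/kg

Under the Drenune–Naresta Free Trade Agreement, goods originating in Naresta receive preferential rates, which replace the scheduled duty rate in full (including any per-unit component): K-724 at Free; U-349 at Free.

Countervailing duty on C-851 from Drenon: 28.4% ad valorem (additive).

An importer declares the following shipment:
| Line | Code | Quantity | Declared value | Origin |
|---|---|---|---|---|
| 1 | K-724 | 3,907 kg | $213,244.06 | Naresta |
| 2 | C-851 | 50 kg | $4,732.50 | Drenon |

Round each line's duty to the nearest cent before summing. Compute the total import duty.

Line 1 (K-724, Naresta, 3,907 kg, $213,244.06):
Base rate for K-724 is $2.72/kg.
Origin Naresta qualifies under the Drenune–Naresta agreement and K-724 is covered: preferential rate Free applies instead.
Duty = $213,244.06 × 0% = $0.00.
Line 2 (C-851, Drenon, 50 kg, $4,732.50):
Base rate for C-851 is 31.5%.
Additional duty on C-851 from Drenon: +28.4%. Applied ad valorem rate: 31.5% + 28.4% = 59.9%.
Duty = $4,732.50 × 59.9% = $2,834.77.
Total = $0.00 + $2,834.77 = $2,834.77.

$2,834.77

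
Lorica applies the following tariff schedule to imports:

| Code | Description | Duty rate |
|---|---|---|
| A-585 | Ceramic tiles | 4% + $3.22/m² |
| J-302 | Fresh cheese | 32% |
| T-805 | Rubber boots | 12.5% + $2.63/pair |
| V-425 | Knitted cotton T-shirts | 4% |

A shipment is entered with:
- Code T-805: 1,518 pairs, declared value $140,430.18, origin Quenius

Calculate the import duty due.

Line 1 (T-805, Quenius, 1,518 pairs, $140,430.18):
Base rate for T-805 is 12.5% + $2.63/pair.
Duty = $140,430.18 × 12.5% + 1,518 × $2.63 = $21,546.11.

$21,546.11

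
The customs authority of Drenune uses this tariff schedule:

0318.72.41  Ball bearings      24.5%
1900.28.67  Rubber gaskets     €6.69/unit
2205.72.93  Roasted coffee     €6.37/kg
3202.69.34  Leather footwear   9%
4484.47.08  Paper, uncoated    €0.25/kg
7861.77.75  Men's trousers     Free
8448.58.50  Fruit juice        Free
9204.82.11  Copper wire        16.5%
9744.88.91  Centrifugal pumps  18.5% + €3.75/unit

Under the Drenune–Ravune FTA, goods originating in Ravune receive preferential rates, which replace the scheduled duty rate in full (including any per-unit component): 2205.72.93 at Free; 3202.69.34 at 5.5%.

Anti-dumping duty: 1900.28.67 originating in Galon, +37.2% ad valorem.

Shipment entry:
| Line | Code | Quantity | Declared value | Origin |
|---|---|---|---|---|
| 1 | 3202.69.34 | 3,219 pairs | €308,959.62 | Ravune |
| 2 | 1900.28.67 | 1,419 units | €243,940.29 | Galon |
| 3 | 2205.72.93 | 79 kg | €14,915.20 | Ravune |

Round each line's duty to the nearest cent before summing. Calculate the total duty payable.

Line 1 (3202.69.34, Ravune, 3,219 pairs, €308,959.62):
Base rate for 3202.69.34 is 9%.
Origin Ravune qualifies under the Drenune–Ravune agreement and 3202.69.34 is covered: preferential rate 5.5% applies instead.
Duty = €308,959.62 × 5.5% = €16,992.78.
Line 2 (1900.28.67, Galon, 1,419 units, €243,940.29):
Base rate for 1900.28.67 is €6.69/unit.
Additional duty on 1900.28.67 from Galon: +37.2% ad valorem. Applied ad valorem rate = 37.2%.
Duty = €243,940.29 × 37.2% + 1,419 × €6.69 = €100,238.90.
Line 3 (2205.72.93, Ravune, 79 kg, €14,915.20):
Base rate for 2205.72.93 is €6.37/kg.
Origin Ravune qualifies under the Drenune–Ravune agreement and 2205.72.93 is covered: preferential rate Free applies instead.
Duty = €14,915.20 × 0% = €0.00.
Total = €16,992.78 + €100,238.90 + €0.00 = €117,231.68.

€117,231.68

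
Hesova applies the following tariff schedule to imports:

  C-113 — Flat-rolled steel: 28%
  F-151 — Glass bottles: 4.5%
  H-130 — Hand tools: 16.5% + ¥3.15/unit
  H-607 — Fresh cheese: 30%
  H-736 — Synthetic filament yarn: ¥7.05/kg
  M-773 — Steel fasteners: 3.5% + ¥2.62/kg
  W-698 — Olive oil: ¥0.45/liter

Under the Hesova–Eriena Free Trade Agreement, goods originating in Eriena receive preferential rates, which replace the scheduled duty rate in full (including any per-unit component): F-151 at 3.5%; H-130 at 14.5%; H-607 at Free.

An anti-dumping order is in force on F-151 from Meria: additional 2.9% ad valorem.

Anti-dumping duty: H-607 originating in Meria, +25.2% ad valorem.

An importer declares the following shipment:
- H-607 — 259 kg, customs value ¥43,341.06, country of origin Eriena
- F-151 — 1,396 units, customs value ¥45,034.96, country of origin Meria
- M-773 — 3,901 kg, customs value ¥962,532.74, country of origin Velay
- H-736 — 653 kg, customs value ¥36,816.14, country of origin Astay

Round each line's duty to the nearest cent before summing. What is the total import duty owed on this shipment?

Line 1 (H-607, Eriena, 259 kg, ¥43,341.06):
Base rate for H-607 is 30%.
Origin Eriena qualifies under the Hesova–Eriena agreement and H-607 is covered: preferential rate Free applies instead.
The additional-duty order on H-607 targets Meria, not Eriena; it does not apply.
Duty = ¥43,341.06 × 0% = ¥0.00.
Line 2 (F-151, Meria, 1,396 units, ¥45,034.96):
Base rate for F-151 is 4.5%.
F-151 has an FTA preferential rate, but origin Meria is not Eriena; base rate stands.
Additional duty on F-151 from Meria: +2.9%. Applied ad valorem rate: 4.5% + 2.9% = 7.4%.
Duty = ¥45,034.96 × 7.4% = ¥3,332.59.
Line 3 (M-773, Velay, 3,901 kg, ¥962,532.74):
Base rate for M-773 is 3.5% + ¥2.62/kg.
Duty = ¥962,532.74 × 3.5% + 3,901 × ¥2.62 = ¥43,909.27.
Line 4 (H-736, Astay, 653 kg, ¥36,816.14):
Base rate for H-736 is ¥7.05/kg.
Duty = 653 × ¥7.05 = ¥4,603.65.
Total = ¥0.00 + ¥3,332.59 + ¥43,909.27 + ¥4,603.65 = ¥51,845.51.

¥51,845.51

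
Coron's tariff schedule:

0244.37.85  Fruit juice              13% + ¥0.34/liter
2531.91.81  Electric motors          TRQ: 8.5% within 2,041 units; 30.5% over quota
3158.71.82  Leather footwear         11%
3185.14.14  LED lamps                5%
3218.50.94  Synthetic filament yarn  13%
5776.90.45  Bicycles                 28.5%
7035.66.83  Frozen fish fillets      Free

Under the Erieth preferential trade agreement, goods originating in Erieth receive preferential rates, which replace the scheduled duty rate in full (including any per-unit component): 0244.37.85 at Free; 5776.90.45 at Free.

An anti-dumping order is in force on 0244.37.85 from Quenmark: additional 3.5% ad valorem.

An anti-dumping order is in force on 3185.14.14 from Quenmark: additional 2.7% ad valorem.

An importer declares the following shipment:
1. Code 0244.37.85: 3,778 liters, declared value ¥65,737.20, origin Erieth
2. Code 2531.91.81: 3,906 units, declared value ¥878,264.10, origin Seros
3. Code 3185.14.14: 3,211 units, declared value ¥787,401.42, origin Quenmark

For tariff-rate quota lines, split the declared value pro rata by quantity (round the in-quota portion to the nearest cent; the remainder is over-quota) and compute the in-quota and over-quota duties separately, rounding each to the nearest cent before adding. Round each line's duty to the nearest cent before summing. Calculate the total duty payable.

Line 1 (0244.37.85, Erieth, 3,778 liters, ¥65,737.20):
Base rate for 0244.37.85 is 13% + ¥0.34/liter.
Origin Erieth qualifies under the Coron–Erieth agreement and 0244.37.85 is covered: preferential rate Free applies instead.
The additional-duty order on 0244.37.85 targets Quenmark, not Erieth; it does not apply.
Duty = ¥65,737.20 × 0% = ¥0.00.
Line 2 (2531.91.81, Seros, 3,906 units, ¥878,264.10):
Code 2531.91.81 is under a tariff-rate quota (threshold 2,041 units). In-quota: 2,041 units at 8.5%; over-quota: 1,865 units at 30.5%.
Pro-rata value split: in-quota = ¥878,264.10 × 2,041/3,906 = ¥458,918.85; over-quota = ¥878,264.10 − ¥458,918.85 = ¥419,345.25.
In-quota duty = ¥458,918.85 × 8.5% = ¥39,008.10. Over-quota duty = ¥419,345.25 × 30.5% = ¥127,900.30.
Line duty = ¥39,008.10 + ¥127,900.30 = ¥166,908.40.
Line 3 (3185.14.14, Quenmark, 3,211 units, ¥787,401.42):
Base rate for 3185.14.14 is 5%.
Additional duty on 3185.14.14 from Quenmark: +2.7%. Applied ad valorem rate: 5% + 2.7% = 7.7%.
Duty = ¥787,401.42 × 7.7% = ¥60,629.91.
Total = ¥0.00 + ¥166,908.40 + ¥60,629.91 = ¥227,538.31.

¥227,538.31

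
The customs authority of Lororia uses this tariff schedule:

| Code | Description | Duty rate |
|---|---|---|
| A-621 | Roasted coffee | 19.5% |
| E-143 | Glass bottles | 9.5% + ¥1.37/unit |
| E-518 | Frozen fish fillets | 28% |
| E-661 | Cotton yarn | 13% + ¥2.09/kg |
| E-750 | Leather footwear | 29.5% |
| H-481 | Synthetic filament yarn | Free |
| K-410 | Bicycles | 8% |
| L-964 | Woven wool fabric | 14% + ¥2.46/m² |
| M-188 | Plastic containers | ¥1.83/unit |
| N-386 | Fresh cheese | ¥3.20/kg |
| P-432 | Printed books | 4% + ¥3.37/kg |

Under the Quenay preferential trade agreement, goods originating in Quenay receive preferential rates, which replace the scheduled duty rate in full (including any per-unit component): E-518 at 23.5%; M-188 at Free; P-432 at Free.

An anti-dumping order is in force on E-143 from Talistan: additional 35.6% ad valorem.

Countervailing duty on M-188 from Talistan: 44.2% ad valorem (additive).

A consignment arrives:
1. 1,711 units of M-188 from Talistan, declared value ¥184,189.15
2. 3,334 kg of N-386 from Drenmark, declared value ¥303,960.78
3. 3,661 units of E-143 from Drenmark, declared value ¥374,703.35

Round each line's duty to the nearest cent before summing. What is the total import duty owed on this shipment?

Line 1 (M-188, Talistan, 1,711 units, ¥184,189.15):
Base rate for M-188 is ¥1.83/unit.
M-188 has an FTA preferential rate, but origin Talistan is not Quenay; base rate stands.
Additional duty on M-188 from Talistan: +44.2% ad valorem. Applied ad valorem rate = 44.2%.
Duty = ¥184,189.15 × 44.2% + 1,711 × ¥1.83 = ¥84,542.73.
Line 2 (N-386, Drenmark, 3,334 kg, ¥303,960.78):
Base rate for N-386 is ¥3.20/kg.
Duty = 3,334 × ¥3.20 = ¥10,668.80.
Line 3 (E-143, Drenmark, 3,661 units, ¥374,703.35):
Base rate for E-143 is 9.5% + ¥1.37/unit.
The additional-duty order on E-143 targets Talistan, not Drenmark; it does not apply.
Duty = ¥374,703.35 × 9.5% + 3,661 × ¥1.37 = ¥40,612.39.
Total = ¥84,542.73 + ¥10,668.80 + ¥40,612.39 = ¥135,823.92.

¥135,823.92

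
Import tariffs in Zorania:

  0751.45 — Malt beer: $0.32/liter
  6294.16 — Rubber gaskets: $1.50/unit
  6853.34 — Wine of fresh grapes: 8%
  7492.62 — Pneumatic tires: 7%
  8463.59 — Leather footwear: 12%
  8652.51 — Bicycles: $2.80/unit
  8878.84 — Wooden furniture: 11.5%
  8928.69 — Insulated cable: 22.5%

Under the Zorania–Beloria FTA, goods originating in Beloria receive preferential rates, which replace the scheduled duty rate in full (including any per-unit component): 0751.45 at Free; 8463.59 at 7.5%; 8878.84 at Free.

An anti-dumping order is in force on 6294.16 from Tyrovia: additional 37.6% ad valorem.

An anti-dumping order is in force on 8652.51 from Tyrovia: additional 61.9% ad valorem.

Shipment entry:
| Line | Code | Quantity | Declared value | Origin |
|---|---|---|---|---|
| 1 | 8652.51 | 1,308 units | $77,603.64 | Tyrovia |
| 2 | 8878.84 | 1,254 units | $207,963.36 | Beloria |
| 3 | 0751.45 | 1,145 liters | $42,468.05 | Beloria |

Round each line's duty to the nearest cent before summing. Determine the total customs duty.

$51,699.05

Line 1 (8652.51, Tyrovia, 1,308 units, $77,603.64):
Base rate for 8652.51 is $2.80/unit.
Additional duty on 8652.51 from Tyrovia: +61.9% ad valorem. Applied ad valorem rate = 61.9%.
Duty = $77,603.64 × 61.9% + 1,308 × $2.80 = $51,699.05.
Line 2 (8878.84, Beloria, 1,254 units, $207,963.36):
Base rate for 8878.84 is 11.5%.
Origin Beloria qualifies under the Zorania–Beloria agreement and 8878.84 is covered: preferential rate Free applies instead.
Duty = $207,963.36 × 0% = $0.00.
Line 3 (0751.45, Beloria, 1,145 liters, $42,468.05):
Base rate for 0751.45 is $0.32/liter.
Origin Beloria qualifies under the Zorania–Beloria agreement and 0751.45 is covered: preferential rate Free applies instead.
Duty = $42,468.05 × 0% = $0.00.
Total = $51,699.05 + $0.00 + $0.00 = $51,699.05.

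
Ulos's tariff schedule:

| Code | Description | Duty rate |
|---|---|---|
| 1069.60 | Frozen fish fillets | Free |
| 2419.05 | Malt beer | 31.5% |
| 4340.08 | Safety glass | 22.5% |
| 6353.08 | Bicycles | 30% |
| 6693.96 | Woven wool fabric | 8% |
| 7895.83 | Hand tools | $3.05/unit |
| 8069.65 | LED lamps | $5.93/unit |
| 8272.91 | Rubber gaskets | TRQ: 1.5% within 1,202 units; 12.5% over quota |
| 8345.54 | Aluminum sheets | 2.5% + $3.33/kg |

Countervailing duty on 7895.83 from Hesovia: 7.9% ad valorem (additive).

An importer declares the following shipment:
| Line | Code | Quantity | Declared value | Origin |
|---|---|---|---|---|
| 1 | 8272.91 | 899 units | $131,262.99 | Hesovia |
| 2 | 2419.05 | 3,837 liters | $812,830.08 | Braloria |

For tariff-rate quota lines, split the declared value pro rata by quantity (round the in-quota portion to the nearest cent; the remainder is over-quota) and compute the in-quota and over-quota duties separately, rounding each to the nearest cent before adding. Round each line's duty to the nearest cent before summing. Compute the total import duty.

$258,010.42

Line 1 (8272.91, Hesovia, 899 units, $131,262.99):
Code 8272.91 is under a tariff-rate quota (threshold 1,202 units). Quantity 899 units is within the quota, so the in-quota rate 1.5% applies to the full value.
Duty = $131,262.99 × 1.5% = $1,968.94.
Line 2 (2419.05, Braloria, 3,837 liters, $812,830.08):
Base rate for 2419.05 is 31.5%.
Duty = $812,830.08 × 31.5% = $256,041.48.
Total = $1,968.94 + $256,041.48 = $258,010.42.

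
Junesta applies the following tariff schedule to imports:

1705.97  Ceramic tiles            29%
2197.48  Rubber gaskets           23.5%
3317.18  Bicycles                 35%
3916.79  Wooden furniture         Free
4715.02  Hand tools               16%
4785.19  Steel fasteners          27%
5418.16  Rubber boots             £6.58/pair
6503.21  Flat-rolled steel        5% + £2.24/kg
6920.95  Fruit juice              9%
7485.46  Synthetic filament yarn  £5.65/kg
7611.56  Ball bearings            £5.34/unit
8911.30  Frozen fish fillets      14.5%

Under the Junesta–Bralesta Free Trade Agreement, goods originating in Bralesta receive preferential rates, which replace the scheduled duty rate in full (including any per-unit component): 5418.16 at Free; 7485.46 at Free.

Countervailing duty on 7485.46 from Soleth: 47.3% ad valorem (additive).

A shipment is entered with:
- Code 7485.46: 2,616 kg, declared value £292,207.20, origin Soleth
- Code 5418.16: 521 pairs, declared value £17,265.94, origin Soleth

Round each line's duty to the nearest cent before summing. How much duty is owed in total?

Line 1 (7485.46, Soleth, 2,616 kg, £292,207.20):
Base rate for 7485.46 is £5.65/kg.
7485.46 has an FTA preferential rate, but origin Soleth is not Bralesta; base rate stands.
Additional duty on 7485.46 from Soleth: +47.3% ad valorem. Applied ad valorem rate = 47.3%.
Duty = £292,207.20 × 47.3% + 2,616 × £5.65 = £152,994.41.
Line 2 (5418.16, Soleth, 521 pairs, £17,265.94):
Base rate for 5418.16 is £6.58/pair.
5418.16 has an FTA preferential rate, but origin Soleth is not Bralesta; base rate stands.
Duty = 521 × £6.58 = £3,428.18.
Total = £152,994.41 + £3,428.18 = £156,422.59.

£156,422.59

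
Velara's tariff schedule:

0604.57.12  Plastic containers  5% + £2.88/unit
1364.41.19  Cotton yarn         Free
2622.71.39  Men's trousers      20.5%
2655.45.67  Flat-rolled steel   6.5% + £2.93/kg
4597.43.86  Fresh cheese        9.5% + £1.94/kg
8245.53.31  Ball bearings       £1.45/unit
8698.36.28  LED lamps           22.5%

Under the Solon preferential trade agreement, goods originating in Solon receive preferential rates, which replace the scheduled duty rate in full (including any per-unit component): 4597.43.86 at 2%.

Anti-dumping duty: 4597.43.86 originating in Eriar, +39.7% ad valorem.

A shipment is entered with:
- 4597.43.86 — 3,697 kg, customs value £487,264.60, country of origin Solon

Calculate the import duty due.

Line 1 (4597.43.86, Solon, 3,697 kg, £487,264.60):
Base rate for 4597.43.86 is 9.5% + £1.94/kg.
Origin Solon qualifies under the Velara–Solon agreement and 4597.43.86 is covered: preferential rate 2% applies instead.
The additional-duty order on 4597.43.86 targets Eriar, not Solon; it does not apply.
Duty = £487,264.60 × 2% = £9,745.29.

£9,745.29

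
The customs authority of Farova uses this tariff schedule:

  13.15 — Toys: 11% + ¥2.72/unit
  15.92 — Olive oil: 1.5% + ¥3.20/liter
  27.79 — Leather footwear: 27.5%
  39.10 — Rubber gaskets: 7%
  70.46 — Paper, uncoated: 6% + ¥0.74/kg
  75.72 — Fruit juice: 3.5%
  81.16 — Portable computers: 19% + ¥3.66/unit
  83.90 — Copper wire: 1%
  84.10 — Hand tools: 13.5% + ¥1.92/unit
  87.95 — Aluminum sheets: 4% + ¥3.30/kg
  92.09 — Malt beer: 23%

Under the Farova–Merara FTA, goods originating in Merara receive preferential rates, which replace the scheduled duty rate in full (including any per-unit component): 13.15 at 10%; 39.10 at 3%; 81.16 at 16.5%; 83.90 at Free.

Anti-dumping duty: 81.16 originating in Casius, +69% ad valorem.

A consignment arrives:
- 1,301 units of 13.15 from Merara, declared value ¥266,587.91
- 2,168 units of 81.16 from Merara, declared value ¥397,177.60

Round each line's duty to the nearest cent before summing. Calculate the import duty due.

¥92,193.09

Line 1 (13.15, Merara, 1,301 units, ¥266,587.91):
Base rate for 13.15 is 11% + ¥2.72/unit.
Origin Merara qualifies under the Farova–Merara agreement and 13.15 is covered: preferential rate 10% applies instead.
Duty = ¥266,587.91 × 10% = ¥26,658.79.
Line 2 (81.16, Merara, 2,168 units, ¥397,177.60):
Base rate for 81.16 is 19% + ¥3.66/unit.
Origin Merara qualifies under the Farova–Merara agreement and 81.16 is covered: preferential rate 16.5% applies instead.
The additional-duty order on 81.16 targets Casius, not Merara; it does not apply.
Duty = ¥397,177.60 × 16.5% = ¥65,534.30.
Total = ¥26,658.79 + ¥65,534.30 = ¥92,193.09.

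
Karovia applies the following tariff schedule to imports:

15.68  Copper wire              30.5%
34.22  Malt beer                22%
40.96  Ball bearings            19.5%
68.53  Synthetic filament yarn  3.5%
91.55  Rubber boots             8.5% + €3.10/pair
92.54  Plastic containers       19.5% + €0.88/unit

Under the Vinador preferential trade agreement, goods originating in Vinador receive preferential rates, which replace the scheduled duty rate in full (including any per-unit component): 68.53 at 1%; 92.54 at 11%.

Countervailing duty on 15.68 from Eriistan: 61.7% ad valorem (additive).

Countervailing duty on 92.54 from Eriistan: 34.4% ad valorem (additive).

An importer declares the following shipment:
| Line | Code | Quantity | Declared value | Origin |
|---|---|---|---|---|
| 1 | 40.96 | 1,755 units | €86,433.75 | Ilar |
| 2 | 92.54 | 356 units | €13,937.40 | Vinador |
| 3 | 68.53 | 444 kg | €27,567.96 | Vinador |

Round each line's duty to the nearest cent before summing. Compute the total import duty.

Line 1 (40.96, Ilar, 1,755 units, €86,433.75):
Base rate for 40.96 is 19.5%.
Duty = €86,433.75 × 19.5% = €16,854.58.
Line 2 (92.54, Vinador, 356 units, €13,937.40):
Base rate for 92.54 is 19.5% + €0.88/unit.
Origin Vinador qualifies under the Karovia–Vinador agreement and 92.54 is covered: preferential rate 11% applies instead.
The additional-duty order on 92.54 targets Eriistan, not Vinador; it does not apply.
Duty = €13,937.40 × 11% = €1,533.11.
Line 3 (68.53, Vinador, 444 kg, €27,567.96):
Base rate for 68.53 is 3.5%.
Origin Vinador qualifies under the Karovia–Vinador agreement and 68.53 is covered: preferential rate 1% applies instead.
Duty = €27,567.96 × 1% = €275.68.
Total = €16,854.58 + €1,533.11 + €275.68 = €18,663.37.

€18,663.37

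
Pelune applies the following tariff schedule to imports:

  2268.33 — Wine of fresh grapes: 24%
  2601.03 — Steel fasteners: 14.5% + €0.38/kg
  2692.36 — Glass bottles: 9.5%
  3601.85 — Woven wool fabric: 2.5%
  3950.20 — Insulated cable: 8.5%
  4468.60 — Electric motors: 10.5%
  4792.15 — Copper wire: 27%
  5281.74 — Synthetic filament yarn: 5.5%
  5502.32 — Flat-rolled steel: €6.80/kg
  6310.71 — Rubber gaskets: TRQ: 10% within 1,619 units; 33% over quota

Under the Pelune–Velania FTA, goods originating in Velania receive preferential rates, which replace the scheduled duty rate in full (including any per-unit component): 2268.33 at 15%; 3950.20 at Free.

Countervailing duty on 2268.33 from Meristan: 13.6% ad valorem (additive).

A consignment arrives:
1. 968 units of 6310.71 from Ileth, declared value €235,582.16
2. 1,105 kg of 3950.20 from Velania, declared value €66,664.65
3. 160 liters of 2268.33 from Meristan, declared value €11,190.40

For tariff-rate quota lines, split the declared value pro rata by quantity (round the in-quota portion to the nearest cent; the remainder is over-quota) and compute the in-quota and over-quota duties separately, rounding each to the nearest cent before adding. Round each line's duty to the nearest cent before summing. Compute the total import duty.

€27,765.81

Line 1 (6310.71, Ileth, 968 units, €235,582.16):
Code 6310.71 is under a tariff-rate quota (threshold 1,619 units). Quantity 968 units is within the quota, so the in-quota rate 10% applies to the full value.
Duty = €235,582.16 × 10% = €23,558.22.
Line 2 (3950.20, Velania, 1,105 kg, €66,664.65):
Base rate for 3950.20 is 8.5%.
Origin Velania qualifies under the Pelune–Velania agreement and 3950.20 is covered: preferential rate Free applies instead.
Duty = €66,664.65 × 0% = €0.00.
Line 3 (2268.33, Meristan, 160 liters, €11,190.40):
Base rate for 2268.33 is 24%.
2268.33 has an FTA preferential rate, but origin Meristan is not Velania; base rate stands.
Additional duty on 2268.33 from Meristan: +13.6%. Applied ad valorem rate: 24% + 13.6% = 37.6%.
Duty = €11,190.40 × 37.6% = €4,207.59.
Total = €23,558.22 + €0.00 + €4,207.59 = €27,765.81.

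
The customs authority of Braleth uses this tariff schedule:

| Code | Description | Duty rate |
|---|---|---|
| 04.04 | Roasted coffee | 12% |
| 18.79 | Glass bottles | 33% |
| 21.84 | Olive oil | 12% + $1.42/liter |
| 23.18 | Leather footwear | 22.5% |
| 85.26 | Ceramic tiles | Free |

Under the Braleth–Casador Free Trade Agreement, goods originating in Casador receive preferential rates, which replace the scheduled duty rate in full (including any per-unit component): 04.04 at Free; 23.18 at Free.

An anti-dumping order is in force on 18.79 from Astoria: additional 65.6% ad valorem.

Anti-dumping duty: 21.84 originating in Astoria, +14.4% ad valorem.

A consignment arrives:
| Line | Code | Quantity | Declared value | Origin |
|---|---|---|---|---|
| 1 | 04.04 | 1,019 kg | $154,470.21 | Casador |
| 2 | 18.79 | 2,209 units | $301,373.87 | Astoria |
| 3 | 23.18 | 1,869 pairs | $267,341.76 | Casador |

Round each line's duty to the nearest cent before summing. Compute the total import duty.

Line 1 (04.04, Casador, 1,019 kg, $154,470.21):
Base rate for 04.04 is 12%.
Origin Casador qualifies under the Braleth–Casador agreement and 04.04 is covered: preferential rate Free applies instead.
Duty = $154,470.21 × 0% = $0.00.
Line 2 (18.79, Astoria, 2,209 units, $301,373.87):
Base rate for 18.79 is 33%.
Additional duty on 18.79 from Astoria: +65.6%. Applied ad valorem rate: 33% + 65.6% = 98.6%.
Duty = $301,373.87 × 98.6% = $297,154.64.
Line 3 (23.18, Casador, 1,869 pairs, $267,341.76):
Base rate for 23.18 is 22.5%.
Origin Casador qualifies under the Braleth–Casador agreement and 23.18 is covered: preferential rate Free applies instead.
Duty = $267,341.76 × 0% = $0.00.
Total = $0.00 + $297,154.64 + $0.00 = $297,154.64.

$297,154.64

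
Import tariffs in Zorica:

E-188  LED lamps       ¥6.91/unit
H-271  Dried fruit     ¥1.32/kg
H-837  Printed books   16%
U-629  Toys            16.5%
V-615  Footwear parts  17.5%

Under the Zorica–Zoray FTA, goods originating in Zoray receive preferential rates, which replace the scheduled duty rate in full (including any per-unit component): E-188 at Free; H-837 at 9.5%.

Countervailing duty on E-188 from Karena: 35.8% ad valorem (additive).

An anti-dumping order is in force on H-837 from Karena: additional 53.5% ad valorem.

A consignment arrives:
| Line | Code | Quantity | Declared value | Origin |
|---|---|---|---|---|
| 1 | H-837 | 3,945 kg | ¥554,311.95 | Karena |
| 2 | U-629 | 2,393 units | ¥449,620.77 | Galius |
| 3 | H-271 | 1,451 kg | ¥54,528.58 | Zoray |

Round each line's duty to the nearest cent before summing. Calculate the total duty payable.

Line 1 (H-837, Karena, 3,945 kg, ¥554,311.95):
Base rate for H-837 is 16%.
H-837 has an FTA preferential rate, but origin Karena is not Zoray; base rate stands.
Additional duty on H-837 from Karena: +53.5%. Applied ad valorem rate: 16% + 53.5% = 69.5%.
Duty = ¥554,311.95 × 69.5% = ¥385,246.81.
Line 2 (U-629, Galius, 2,393 units, ¥449,620.77):
Base rate for U-629 is 16.5%.
Duty = ¥449,620.77 × 16.5% = ¥74,187.43.
Line 3 (H-271, Zoray, 1,451 kg, ¥54,528.58):
Base rate for H-271 is ¥1.32/kg.
Origin Zoray is the FTA partner but H-271 is not on the preference list; base rate stands.
Duty = 1,451 × ¥1.32 = ¥1,915.32.
Total = ¥385,246.81 + ¥74,187.43 + ¥1,915.32 = ¥461,349.56.

¥461,349.56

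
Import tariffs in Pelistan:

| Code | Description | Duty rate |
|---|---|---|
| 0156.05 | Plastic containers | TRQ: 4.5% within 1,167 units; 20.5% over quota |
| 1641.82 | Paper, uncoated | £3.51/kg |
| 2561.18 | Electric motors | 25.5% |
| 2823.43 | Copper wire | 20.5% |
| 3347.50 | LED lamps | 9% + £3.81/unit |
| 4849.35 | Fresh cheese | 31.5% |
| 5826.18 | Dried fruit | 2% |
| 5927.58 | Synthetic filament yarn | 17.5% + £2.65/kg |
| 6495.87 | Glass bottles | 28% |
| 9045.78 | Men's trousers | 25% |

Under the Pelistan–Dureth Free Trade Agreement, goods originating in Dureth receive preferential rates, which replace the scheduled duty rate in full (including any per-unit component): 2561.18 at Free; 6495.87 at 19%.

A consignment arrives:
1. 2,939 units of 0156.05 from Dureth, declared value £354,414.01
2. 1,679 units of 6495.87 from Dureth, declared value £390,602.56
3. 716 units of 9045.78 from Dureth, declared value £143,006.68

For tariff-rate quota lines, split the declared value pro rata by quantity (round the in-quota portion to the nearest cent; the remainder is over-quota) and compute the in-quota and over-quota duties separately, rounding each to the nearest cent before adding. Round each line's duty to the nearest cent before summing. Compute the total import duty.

£160,104.46

Line 1 (0156.05, Dureth, 2,939 units, £354,414.01):
Code 0156.05 is under a tariff-rate quota (threshold 1,167 units). In-quota: 1,167 units at 4.5%; over-quota: 1,772 units at 20.5%.
Pro-rata value split: in-quota = £354,414.01 × 1,167/2,939 = £140,728.53; over-quota = £354,414.01 − £140,728.53 = £213,685.48.
In-quota duty = £140,728.53 × 4.5% = £6,332.78. Over-quota duty = £213,685.48 × 20.5% = £43,805.52.
Line duty = £6,332.78 + £43,805.52 = £50,138.30.
Line 2 (6495.87, Dureth, 1,679 units, £390,602.56):
Base rate for 6495.87 is 28%.
Origin Dureth qualifies under the Pelistan–Dureth agreement and 6495.87 is covered: preferential rate 19% applies instead.
Duty = £390,602.56 × 19% = £74,214.49.
Line 3 (9045.78, Dureth, 716 units, £143,006.68):
Base rate for 9045.78 is 25%.
Origin Dureth is the FTA partner but 9045.78 is not on the preference list; base rate stands.
Duty = £143,006.68 × 25% = £35,751.67.
Total = £50,138.30 + £74,214.49 + £35,751.67 = £160,104.46.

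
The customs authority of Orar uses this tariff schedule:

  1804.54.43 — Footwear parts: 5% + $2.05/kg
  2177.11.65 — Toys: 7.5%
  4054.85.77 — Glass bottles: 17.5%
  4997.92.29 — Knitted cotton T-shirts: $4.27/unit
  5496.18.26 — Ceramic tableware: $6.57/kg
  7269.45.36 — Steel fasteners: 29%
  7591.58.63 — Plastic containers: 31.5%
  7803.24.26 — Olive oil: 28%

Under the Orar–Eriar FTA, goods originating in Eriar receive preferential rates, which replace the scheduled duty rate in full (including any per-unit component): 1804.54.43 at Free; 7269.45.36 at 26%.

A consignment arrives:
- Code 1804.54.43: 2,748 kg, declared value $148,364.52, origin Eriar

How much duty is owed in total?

$0.00

Line 1 (1804.54.43, Eriar, 2,748 kg, $148,364.52):
Base rate for 1804.54.43 is 5% + $2.05/kg.
Origin Eriar qualifies under the Orar–Eriar agreement and 1804.54.43 is covered: preferential rate Free applies instead.
Duty = $148,364.52 × 0% = $0.00.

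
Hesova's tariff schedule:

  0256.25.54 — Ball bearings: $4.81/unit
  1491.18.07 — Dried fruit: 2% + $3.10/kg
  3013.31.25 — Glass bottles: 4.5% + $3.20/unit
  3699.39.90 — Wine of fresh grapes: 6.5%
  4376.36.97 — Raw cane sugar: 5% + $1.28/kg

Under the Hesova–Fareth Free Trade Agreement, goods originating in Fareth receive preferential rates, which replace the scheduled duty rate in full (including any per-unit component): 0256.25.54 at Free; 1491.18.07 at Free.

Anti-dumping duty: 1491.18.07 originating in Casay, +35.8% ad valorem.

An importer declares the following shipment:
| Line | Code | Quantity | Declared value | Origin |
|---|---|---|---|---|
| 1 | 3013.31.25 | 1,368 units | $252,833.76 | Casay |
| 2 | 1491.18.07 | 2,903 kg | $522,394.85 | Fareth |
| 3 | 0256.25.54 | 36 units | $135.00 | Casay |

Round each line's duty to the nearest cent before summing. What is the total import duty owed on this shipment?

Line 1 (3013.31.25, Casay, 1,368 units, $252,833.76):
Base rate for 3013.31.25 is 4.5% + $3.20/unit.
Duty = $252,833.76 × 4.5% + 1,368 × $3.20 = $15,755.12.
Line 2 (1491.18.07, Fareth, 2,903 kg, $522,394.85):
Base rate for 1491.18.07 is 2% + $3.10/kg.
Origin Fareth qualifies under the Hesova–Fareth agreement and 1491.18.07 is covered: preferential rate Free applies instead.
The additional-duty order on 1491.18.07 targets Casay, not Fareth; it does not apply.
Duty = $522,394.85 × 0% = $0.00.
Line 3 (0256.25.54, Casay, 36 units, $135.00):
Base rate for 0256.25.54 is $4.81/unit.
0256.25.54 has an FTA preferential rate, but origin Casay is not Fareth; base rate stands.
Duty = 36 × $4.81 = $173.16.
Total = $15,755.12 + $0.00 + $173.16 = $15,928.28.

$15,928.28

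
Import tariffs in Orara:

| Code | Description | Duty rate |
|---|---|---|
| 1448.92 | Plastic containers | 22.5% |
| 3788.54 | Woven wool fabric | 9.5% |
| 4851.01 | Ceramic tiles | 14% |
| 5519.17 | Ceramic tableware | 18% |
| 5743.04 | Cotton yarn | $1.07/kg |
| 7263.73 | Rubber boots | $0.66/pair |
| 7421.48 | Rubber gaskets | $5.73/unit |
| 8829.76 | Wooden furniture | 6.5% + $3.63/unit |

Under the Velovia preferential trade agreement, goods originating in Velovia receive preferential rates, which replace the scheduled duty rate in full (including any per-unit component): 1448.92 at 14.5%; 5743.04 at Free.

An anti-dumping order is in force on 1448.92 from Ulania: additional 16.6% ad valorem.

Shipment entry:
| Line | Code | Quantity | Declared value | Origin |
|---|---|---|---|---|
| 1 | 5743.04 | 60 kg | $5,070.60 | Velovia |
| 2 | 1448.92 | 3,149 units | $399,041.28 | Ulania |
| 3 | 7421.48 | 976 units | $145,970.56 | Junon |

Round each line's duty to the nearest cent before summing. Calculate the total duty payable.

Line 1 (5743.04, Velovia, 60 kg, $5,070.60):
Base rate for 5743.04 is $1.07/kg.
Origin Velovia qualifies under the Orara–Velovia agreement and 5743.04 is covered: preferential rate Free applies instead.
Duty = $5,070.60 × 0% = $0.00.
Line 2 (1448.92, Ulania, 3,149 units, $399,041.28):
Base rate for 1448.92 is 22.5%.
1448.92 has an FTA preferential rate, but origin Ulania is not Velovia; base rate stands.
Additional duty on 1448.92 from Ulania: +16.6%. Applied ad valorem rate: 22.5% + 16.6% = 39.1%.
Duty = $399,041.28 × 39.1% = $156,025.14.
Line 3 (7421.48, Junon, 976 units, $145,970.56):
Base rate for 7421.48 is $5.73/unit.
Duty = 976 × $5.73 = $5,592.48.
Total = $0.00 + $156,025.14 + $5,592.48 = $161,617.62.

$161,617.62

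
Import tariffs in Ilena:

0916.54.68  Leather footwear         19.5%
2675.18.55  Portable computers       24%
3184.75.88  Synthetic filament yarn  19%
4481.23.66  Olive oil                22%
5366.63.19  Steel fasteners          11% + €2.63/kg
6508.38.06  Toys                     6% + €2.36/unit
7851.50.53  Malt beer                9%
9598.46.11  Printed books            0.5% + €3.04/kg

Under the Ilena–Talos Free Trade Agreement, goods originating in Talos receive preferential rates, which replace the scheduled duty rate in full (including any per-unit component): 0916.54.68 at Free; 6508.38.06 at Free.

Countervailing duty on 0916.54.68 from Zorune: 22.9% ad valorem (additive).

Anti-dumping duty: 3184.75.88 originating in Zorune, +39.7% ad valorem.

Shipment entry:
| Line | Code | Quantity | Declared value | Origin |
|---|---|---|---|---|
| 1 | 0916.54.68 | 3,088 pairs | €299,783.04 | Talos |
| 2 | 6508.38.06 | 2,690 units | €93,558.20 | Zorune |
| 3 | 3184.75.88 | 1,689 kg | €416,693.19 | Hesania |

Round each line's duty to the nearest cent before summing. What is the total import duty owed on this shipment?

Line 1 (0916.54.68, Talos, 3,088 pairs, €299,783.04):
Base rate for 0916.54.68 is 19.5%.
Origin Talos qualifies under the Ilena–Talos agreement and 0916.54.68 is covered: preferential rate Free applies instead.
The additional-duty order on 0916.54.68 targets Zorune, not Talos; it does not apply.
Duty = €299,783.04 × 0% = €0.00.
Line 2 (6508.38.06, Zorune, 2,690 units, €93,558.20):
Base rate for 6508.38.06 is 6% + €2.36/unit.
6508.38.06 has an FTA preferential rate, but origin Zorune is not Talos; base rate stands.
Duty = €93,558.20 × 6% + 2,690 × €2.36 = €11,961.89.
Line 3 (3184.75.88, Hesania, 1,689 kg, €416,693.19):
Base rate for 3184.75.88 is 19%.
The additional-duty order on 3184.75.88 targets Zorune, not Hesania; it does not apply.
Duty = €416,693.19 × 19% = €79,171.71.
Total = €0.00 + €11,961.89 + €79,171.71 = €91,133.60.

€91,133.60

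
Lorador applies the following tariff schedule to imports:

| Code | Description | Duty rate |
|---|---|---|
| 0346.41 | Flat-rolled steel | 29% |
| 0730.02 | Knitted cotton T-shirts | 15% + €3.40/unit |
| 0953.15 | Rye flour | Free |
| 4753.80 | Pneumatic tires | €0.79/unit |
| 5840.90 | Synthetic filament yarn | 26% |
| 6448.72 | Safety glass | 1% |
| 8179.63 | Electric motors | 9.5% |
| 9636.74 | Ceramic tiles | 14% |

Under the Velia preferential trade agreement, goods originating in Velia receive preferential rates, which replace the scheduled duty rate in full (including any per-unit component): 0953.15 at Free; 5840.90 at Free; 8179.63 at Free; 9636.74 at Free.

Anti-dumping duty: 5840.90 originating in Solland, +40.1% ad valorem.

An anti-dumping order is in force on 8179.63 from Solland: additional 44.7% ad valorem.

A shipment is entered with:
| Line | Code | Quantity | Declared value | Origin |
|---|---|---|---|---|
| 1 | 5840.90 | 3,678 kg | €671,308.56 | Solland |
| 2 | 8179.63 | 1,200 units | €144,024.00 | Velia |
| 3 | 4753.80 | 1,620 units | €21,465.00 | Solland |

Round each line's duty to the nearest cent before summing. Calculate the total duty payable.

€445,014.76

Line 1 (5840.90, Solland, 3,678 kg, €671,308.56):
Base rate for 5840.90 is 26%.
5840.90 has an FTA preferential rate, but origin Solland is not Velia; base rate stands.
Additional duty on 5840.90 from Solland: +40.1%. Applied ad valorem rate: 26% + 40.1% = 66.1%.
Duty = €671,308.56 × 66.1% = €443,734.96.
Line 2 (8179.63, Velia, 1,200 units, €144,024.00):
Base rate for 8179.63 is 9.5%.
Origin Velia qualifies under the Lorador–Velia agreement and 8179.63 is covered: preferential rate Free applies instead.
The additional-duty order on 8179.63 targets Solland, not Velia; it does not apply.
Duty = €144,024.00 × 0% = €0.00.
Line 3 (4753.80, Solland, 1,620 units, €21,465.00):
Base rate for 4753.80 is €0.79/unit.
Duty = 1,620 × €0.79 = €1,279.80.
Total = €443,734.96 + €0.00 + €1,279.80 = €445,014.76.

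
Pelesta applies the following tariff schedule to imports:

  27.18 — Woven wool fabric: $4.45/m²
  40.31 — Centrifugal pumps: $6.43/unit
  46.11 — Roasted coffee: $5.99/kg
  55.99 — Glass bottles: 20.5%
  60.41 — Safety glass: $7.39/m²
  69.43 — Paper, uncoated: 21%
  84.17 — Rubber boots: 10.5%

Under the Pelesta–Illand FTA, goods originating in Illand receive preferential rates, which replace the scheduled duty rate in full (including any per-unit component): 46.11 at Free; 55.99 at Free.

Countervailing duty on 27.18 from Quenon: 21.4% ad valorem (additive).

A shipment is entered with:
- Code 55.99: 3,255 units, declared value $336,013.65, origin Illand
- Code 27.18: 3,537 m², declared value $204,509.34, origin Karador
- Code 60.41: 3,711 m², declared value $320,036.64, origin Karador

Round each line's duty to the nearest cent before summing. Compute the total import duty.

$43,163.94

Line 1 (55.99, Illand, 3,255 units, $336,013.65):
Base rate for 55.99 is 20.5%.
Origin Illand qualifies under the Pelesta–Illand agreement and 55.99 is covered: preferential rate Free applies instead.
Duty = $336,013.65 × 0% = $0.00.
Line 2 (27.18, Karador, 3,537 m², $204,509.34):
Base rate for 27.18 is $4.45/m².
The additional-duty order on 27.18 targets Quenon, not Karador; it does not apply.
Duty = 3,537 × $4.45 = $15,739.65.
Line 3 (60.41, Karador, 3,711 m², $320,036.64):
Base rate for 60.41 is $7.39/m².
Duty = 3,711 × $7.39 = $27,424.29.
Total = $0.00 + $15,739.65 + $27,424.29 = $43,163.94.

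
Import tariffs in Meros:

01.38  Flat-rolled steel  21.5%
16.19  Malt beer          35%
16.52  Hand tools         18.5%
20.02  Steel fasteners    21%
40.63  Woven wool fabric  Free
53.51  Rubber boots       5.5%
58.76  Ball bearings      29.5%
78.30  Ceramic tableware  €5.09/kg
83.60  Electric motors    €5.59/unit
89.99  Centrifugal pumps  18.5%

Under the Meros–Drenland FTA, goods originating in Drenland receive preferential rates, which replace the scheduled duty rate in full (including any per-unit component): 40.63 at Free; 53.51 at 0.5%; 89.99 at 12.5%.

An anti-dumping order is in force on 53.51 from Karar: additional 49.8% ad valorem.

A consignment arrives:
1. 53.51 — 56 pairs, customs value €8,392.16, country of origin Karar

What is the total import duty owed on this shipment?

€4,640.86

Line 1 (53.51, Karar, 56 pairs, €8,392.16):
Base rate for 53.51 is 5.5%.
53.51 has an FTA preferential rate, but origin Karar is not Drenland; base rate stands.
Additional duty on 53.51 from Karar: +49.8%. Applied ad valorem rate: 5.5% + 49.8% = 55.3%.
Duty = €8,392.16 × 55.3% = €4,640.86.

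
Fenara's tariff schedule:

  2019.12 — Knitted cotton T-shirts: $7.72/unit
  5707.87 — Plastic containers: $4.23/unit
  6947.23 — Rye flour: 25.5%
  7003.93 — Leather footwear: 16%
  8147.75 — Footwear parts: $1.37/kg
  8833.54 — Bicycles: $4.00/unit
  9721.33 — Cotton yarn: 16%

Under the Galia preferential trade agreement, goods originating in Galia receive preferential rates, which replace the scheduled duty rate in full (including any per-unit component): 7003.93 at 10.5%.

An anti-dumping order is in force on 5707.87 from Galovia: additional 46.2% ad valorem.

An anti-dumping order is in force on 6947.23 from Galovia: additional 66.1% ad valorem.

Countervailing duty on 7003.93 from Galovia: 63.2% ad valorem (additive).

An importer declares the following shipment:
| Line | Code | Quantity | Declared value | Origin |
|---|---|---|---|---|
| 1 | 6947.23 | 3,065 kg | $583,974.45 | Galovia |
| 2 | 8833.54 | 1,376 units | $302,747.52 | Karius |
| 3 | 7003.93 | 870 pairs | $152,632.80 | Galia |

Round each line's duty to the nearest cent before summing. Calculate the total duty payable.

Line 1 (6947.23, Galovia, 3,065 kg, $583,974.45):
Base rate for 6947.23 is 25.5%.
Additional duty on 6947.23 from Galovia: +66.1%. Applied ad valorem rate: 25.5% + 66.1% = 91.6%.
Duty = $583,974.45 × 91.6% = $534,920.60.
Line 2 (8833.54, Karius, 1,376 units, $302,747.52):
Base rate for 8833.54 is $4.00/unit.
Duty = 1,376 × $4.00 = $5,504.00.
Line 3 (7003.93, Galia, 870 pairs, $152,632.80):
Base rate for 7003.93 is 16%.
Origin Galia qualifies under the Fenara–Galia agreement and 7003.93 is covered: preferential rate 10.5% applies instead.
The additional-duty order on 7003.93 targets Galovia, not Galia; it does not apply.
Duty = $152,632.80 × 10.5% = $16,026.44.
Total = $534,920.60 + $5,504.00 + $16,026.44 = $556,451.04.

$556,451.04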